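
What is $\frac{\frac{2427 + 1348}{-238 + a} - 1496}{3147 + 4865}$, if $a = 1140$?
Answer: $- \frac{1345617}{7226824} \approx -0.1862$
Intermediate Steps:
$\frac{\frac{2427 + 1348}{-238 + a} - 1496}{3147 + 4865} = \frac{\frac{2427 + 1348}{-238 + 1140} - 1496}{3147 + 4865} = \frac{\frac{3775}{902} - 1496}{8012} = \left(3775 \cdot \frac{1}{902} - 1496\right) \frac{1}{8012} = \left(\frac{3775}{902} - 1496\right) \frac{1}{8012} = \left(- \frac{1345617}{902}\right) \frac{1}{8012} = - \frac{1345617}{7226824}$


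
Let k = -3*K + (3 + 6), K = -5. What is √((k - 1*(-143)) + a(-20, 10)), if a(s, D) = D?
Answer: √177 ≈ 13.304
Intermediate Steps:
k = 24 (k = -3*(-5) + (3 + 6) = 15 + 9 = 24)
√((k - 1*(-143)) + a(-20, 10)) = √((24 - 1*(-143)) + 10) = √((24 + 143) + 10) = √(167 + 10) = √177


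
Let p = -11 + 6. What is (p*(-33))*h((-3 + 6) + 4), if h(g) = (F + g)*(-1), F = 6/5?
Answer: -1353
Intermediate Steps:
p = -5
F = 6/5 (F = 6*(1/5) = 6/5 ≈ 1.2000)
h(g) = -6/5 - g (h(g) = (6/5 + g)*(-1) = -6/5 - g)
(p*(-33))*h((-3 + 6) + 4) = (-5*(-33))*(-6/5 - ((-3 + 6) + 4)) = 165*(-6/5 - (3 + 4)) = 165*(-6/5 - 1*7) = 165*(-6/5 - 7) = 165*(-41/5) = -1353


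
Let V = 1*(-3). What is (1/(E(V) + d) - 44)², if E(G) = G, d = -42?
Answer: 3924361/2025 ≈ 1938.0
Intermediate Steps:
V = -3
(1/(E(V) + d) - 44)² = (1/(-3 - 42) - 44)² = (1/(-45) - 44)² = (-1/45 - 44)² = (-1981/45)² = 3924361/2025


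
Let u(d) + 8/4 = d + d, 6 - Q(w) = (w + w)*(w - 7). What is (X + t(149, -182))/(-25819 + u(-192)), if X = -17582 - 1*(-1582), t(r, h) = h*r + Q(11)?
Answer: 2880/1747 ≈ 1.6485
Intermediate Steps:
Q(w) = 6 - 2*w*(-7 + w) (Q(w) = 6 - (w + w)*(w - 7) = 6 - 2*w*(-7 + w))
t(r, h) = -82 + h*r (t(r, h) = h*r + (6 - 2*11² + 14*11) = h*r + (6 - 2*121 + 154) = h*r + (6 - 242 + 154) = h*r - 82 = -82 + h*r)
X = -16000 (X = -17582 + 1582 = -16000)
u(d) = -2 + 2*d (u(d) = -2 + (d + d) = -2 + 2*d)
(X + t(149, -182))/(-25819 + u(-192)) = (-16000 + (-82 - 182*149))/(-25819 + (-2 + 2*(-192))) = (-16000 + (-82 - 27118))/(-25819 + (-2 - 384)) = (-16000 - 27200)/(-25819 - 386) = -43200/(-26205) = -43200*(-1/26205) = 2880/1747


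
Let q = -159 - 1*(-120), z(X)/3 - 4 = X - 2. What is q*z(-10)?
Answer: 936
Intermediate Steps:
z(X) = 6 + 3*X (z(X) = 12 + 3*(X - 2) = 12 + 3*(-2 + X) = 12 + (-6 + 3*X) = 6 + 3*X)
q = -39 (q = -159 + 120 = -39)
q*z(-10) = -39*(6 + 3*(-10)) = -39*(6 - 30) = -39*(-24) = 936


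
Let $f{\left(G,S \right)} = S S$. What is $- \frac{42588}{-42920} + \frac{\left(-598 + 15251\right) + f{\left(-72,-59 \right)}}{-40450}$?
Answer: $\frac{23609333}{43402850} \approx 0.54396$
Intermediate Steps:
$f{\left(G,S \right)} = S^{2}$
$- \frac{42588}{-42920} + \frac{\left(-598 + 15251\right) + f{\left(-72,-59 \right)}}{-40450} = - \frac{42588}{-42920} + \frac{\left(-598 + 15251\right) + \left(-59\right)^{2}}{-40450} = \left(-42588\right) \left(- \frac{1}{42920}\right) + \left(14653 + 3481\right) \left(- \frac{1}{40450}\right) = \frac{10647}{10730} + 18134 \left(- \frac{1}{40450}\right) = \frac{10647}{10730} - \frac{9067}{20225} = \frac{23609333}{43402850}$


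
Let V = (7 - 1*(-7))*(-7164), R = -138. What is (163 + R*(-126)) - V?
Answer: 117847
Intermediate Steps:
V = -100296 (V = (7 + 7)*(-7164) = 14*(-7164) = -100296)
(163 + R*(-126)) - V = (163 - 138*(-126)) - 1*(-100296) = (163 + 17388) + 100296 = 17551 + 100296 = 117847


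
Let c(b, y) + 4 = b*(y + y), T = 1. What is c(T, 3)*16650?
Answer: 33300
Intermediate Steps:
c(b, y) = -4 + 2*b*y (c(b, y) = -4 + b*(y + y) = -4 + b*(2*y) = -4 + 2*b*y)
c(T, 3)*16650 = (-4 + 2*1*3)*16650 = (-4 + 6)*16650 = 2*16650 = 33300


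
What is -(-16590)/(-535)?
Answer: -3318/107 ≈ -31.009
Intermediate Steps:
-(-16590)/(-535) = -(-16590)*(-1)/535 = -35*474/535 = -3318/107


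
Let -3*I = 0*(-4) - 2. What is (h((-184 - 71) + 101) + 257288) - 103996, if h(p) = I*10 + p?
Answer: 459434/3 ≈ 1.5314e+5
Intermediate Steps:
I = 2/3 (I = -(0*(-4) - 2)/3 = -(0 - 2)/3 = -1/3*(-2) = 2/3 ≈ 0.66667)
h(p) = 20/3 + p (h(p) = (2/3)*10 + p = 20/3 + p)
(h((-184 - 71) + 101) + 257288) - 103996 = ((20/3 + ((-184 - 71) + 101)) + 257288) - 103996 = ((20/3 + (-255 + 101)) + 257288) - 103996 = ((20/3 - 154) + 257288) - 103996 = (-442/3 + 257288) - 103996 = 771422/3 - 103996 = 459434/3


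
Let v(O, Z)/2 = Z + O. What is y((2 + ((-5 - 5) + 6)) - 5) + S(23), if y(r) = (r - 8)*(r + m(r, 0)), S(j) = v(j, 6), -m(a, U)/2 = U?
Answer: 163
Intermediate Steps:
v(O, Z) = 2*O + 2*Z (v(O, Z) = 2*(Z + O) = 2*(O + Z) = 2*O + 2*Z)
m(a, U) = -2*U
S(j) = 12 + 2*j (S(j) = 2*j + 2*6 = 2*j + 12 = 12 + 2*j)
y(r) = r*(-8 + r) (y(r) = (r - 8)*(r - 2*0) = (-8 + r)*(r + 0) = (-8 + r)*r = r*(-8 + r))
y((2 + ((-5 - 5) + 6)) - 5) + S(23) = ((2 + ((-5 - 5) + 6)) - 5)*(-8 + ((2 + ((-5 - 5) + 6)) - 5)) + (12 + 2*23) = ((2 + (-10 + 6)) - 5)*(-8 + ((2 + (-10 + 6)) - 5)) + (12 + 46) = ((2 - 4) - 5)*(-8 + ((2 - 4) - 5)) + 58 = (-2 - 5)*(-8 + (-2 - 5)) + 58 = -7*(-8 - 7) + 58 = -7*(-15) + 58 = 105 + 58 = 163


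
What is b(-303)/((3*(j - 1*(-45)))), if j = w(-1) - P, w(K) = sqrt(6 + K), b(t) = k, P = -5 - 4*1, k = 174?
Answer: 3132/2911 - 58*sqrt(5)/2911 ≈ 1.0314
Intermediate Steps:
P = -9 (P = -5 - 4 = -9)
b(t) = 174
j = 9 + sqrt(5) (j = sqrt(6 - 1) - 1*(-9) = sqrt(5) + 9 = 9 + sqrt(5) ≈ 11.236)
b(-303)/((3*(j - 1*(-45)))) = 174/((3*((9 + sqrt(5)) - 1*(-45)))) = 174/((3*((9 + sqrt(5)) + 45))) = 174/((3*(54 + sqrt(5)))) = 174/(162 + 3*sqrt(5))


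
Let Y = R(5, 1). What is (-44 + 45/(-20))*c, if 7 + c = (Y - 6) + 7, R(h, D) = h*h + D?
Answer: -925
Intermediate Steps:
R(h, D) = D + h**2 (R(h, D) = h**2 + D = D + h**2)
Y = 26 (Y = 1 + 5**2 = 1 + 25 = 26)
c = 20 (c = -7 + ((26 - 6) + 7) = -7 + (20 + 7) = -7 + 27 = 20)
(-44 + 45/(-20))*c = (-44 + 45/(-20))*20 = (-44 + 45*(-1/20))*20 = (-44 - 9/4)*20 = -185/4*20 = -925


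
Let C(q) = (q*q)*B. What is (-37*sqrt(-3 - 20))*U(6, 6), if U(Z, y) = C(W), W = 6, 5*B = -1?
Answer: 1332*I*sqrt(23)/5 ≈ 1277.6*I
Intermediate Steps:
B = -1/5 (B = (1/5)*(-1) = -1/5 ≈ -0.20000)
C(q) = -q**2/5 (C(q) = (q*q)*(-1/5) = q**2*(-1/5) = -q**2/5)
U(Z, y) = -36/5 (U(Z, y) = -1/5*6**2 = -1/5*36 = -36/5)
(-37*sqrt(-3 - 20))*U(6, 6) = -37*sqrt(-3 - 20)*(-36/5) = -37*I*sqrt(23)*(-36/5) = 1332*I*sqrt(23)/5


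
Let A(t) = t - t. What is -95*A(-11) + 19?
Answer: 19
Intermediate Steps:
A(t) = 0
-95*A(-11) + 19 = -95*0 + 19 = 0 + 19 = 19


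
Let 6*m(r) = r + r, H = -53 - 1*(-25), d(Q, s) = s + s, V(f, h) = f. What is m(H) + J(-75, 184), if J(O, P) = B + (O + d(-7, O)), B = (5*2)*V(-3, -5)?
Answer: -793/3 ≈ -264.33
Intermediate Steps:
d(Q, s) = 2*s
H = -28 (H = -53 + 25 = -28)
m(r) = r/3 (m(r) = (r + r)/6 = (2*r)/6 = r/3)
B = -30 (B = (5*2)*(-3) = 10*(-3) = -30)
J(O, P) = -30 + 3*O (J(O, P) = -30 + (O + 2*O) = -30 + 3*O)
m(H) + J(-75, 184) = (1/3)*(-28) + (-30 + 3*(-75)) = -28/3 + (-30 - 225) = -28/3 - 255 = -793/3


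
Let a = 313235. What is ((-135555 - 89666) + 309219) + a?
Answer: 397233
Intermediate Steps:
((-135555 - 89666) + 309219) + a = ((-135555 - 89666) + 309219) + 313235 = (-225221 + 309219) + 313235 = 83998 + 313235 = 397233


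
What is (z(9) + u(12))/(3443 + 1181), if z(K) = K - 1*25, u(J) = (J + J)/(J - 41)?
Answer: -61/16762 ≈ -0.0036392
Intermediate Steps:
u(J) = 2*J/(-41 + J) (u(J) = (2*J)/(-41 + J) = 2*J/(-41 + J))
z(K) = -25 + K (z(K) = K - 25 = -25 + K)
(z(9) + u(12))/(3443 + 1181) = ((-25 + 9) + 2*12/(-41 + 12))/(3443 + 1181) = (-16 + 2*12/(-29))/4624 = (-16 + 2*12*(-1/29))*(1/4624) = (-16 - 24/29)*(1/4624) = -488/29*1/4624 = -61/16762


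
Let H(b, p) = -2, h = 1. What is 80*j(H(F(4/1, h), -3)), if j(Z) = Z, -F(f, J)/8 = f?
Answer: -160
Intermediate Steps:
F(f, J) = -8*f
80*j(H(F(4/1, h), -3)) = 80*(-2) = -160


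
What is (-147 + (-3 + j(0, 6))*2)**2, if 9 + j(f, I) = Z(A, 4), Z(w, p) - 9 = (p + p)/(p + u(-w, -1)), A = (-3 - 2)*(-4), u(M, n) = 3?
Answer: 1113025/49 ≈ 22715.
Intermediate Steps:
A = 20 (A = -5*(-4) = 20)
Z(w, p) = 9 + 2*p/(3 + p) (Z(w, p) = 9 + (p + p)/(p + 3) = 9 + (2*p)/(3 + p) = 9 + 2*p/(3 + p))
j(f, I) = 8/7 (j(f, I) = -9 + (27 + 11*4)/(3 + 4) = -9 + (27 + 44)/7 = -9 + (1/7)*71 = -9 + 71/7 = 8/7)
(-147 + (-3 + j(0, 6))*2)**2 = (-147 + (-3 + 8/7)*2)**2 = (-147 - 13/7*2)**2 = (-147 - 26/7)**2 = (-1055/7)**2 = 1113025/49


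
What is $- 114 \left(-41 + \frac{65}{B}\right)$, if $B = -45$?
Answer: $\frac{14516}{3} \approx 4838.7$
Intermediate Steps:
$- 114 \left(-41 + \frac{65}{B}\right) = - 114 \left(-41 + \frac{65}{-45}\right) = - 114 \left(-41 + 65 \left(- \frac{1}{45}\right)\right) = - 114 \left(-41 - \frac{13}{9}\right) = \left(-114\right) \left(- \frac{382}{9}\right) = \frac{14516}{3}$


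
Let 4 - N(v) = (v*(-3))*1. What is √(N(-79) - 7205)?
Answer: I*√7438 ≈ 86.244*I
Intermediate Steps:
N(v) = 4 + 3*v (N(v) = 4 - v*(-3) = 4 - (-3*v) = 4 - (-3)*v = 4 + 3*v)
√(N(-79) - 7205) = √((4 + 3*(-79)) - 7205) = √((4 - 237) - 7205) = √(-233 - 7205) = √(-7438) = I*√7438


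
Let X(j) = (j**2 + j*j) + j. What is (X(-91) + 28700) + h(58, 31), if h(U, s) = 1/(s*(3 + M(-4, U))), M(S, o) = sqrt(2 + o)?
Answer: 23805116/527 + 2*sqrt(15)/1581 ≈ 45171.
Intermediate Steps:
X(j) = j + 2*j**2 (X(j) = (j**2 + j**2) + j = 2*j**2 + j = j + 2*j**2)
h(U, s) = 1/(s*(3 + sqrt(2 + U)))
(X(-91) + 28700) + h(58, 31) = (-91*(1 + 2*(-91)) + 28700) + 1/(31*(3 + sqrt(2 + 58))) = (-91*(1 - 182) + 28700) + 1/(31*(3 + sqrt(60))) = (-91*(-181) + 28700) + 1/(31*(3 + 2*sqrt(15))) = (16471 + 28700) + 1/(31*(3 + 2*sqrt(15))) = 45171 + 1/(31*(3 + 2*sqrt(15)))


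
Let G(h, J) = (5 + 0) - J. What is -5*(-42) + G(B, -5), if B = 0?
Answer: 220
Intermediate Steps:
G(h, J) = 5 - J
-5*(-42) + G(B, -5) = -5*(-42) + (5 - 1*(-5)) = 210 + (5 + 5) = 210 + 10 = 220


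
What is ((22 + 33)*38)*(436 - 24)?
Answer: 861080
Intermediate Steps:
((22 + 33)*38)*(436 - 24) = (55*38)*412 = 2090*412 = 861080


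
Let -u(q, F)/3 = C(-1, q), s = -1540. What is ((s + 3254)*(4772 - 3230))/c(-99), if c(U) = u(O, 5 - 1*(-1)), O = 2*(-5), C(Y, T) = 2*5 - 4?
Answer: -440498/3 ≈ -1.4683e+5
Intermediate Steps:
C(Y, T) = 6 (C(Y, T) = 10 - 4 = 6)
O = -10
u(q, F) = -18 (u(q, F) = -3*6 = -18)
c(U) = -18
((s + 3254)*(4772 - 3230))/c(-99) = ((-1540 + 3254)*(4772 - 3230))/(-18) = (1714*1542)*(-1/18) = 2642988*(-1/18) = -440498/3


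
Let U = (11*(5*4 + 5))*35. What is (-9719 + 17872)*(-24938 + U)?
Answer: -124846889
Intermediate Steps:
U = 9625 (U = (11*(20 + 5))*35 = (11*25)*35 = 275*35 = 9625)
(-9719 + 17872)*(-24938 + U) = (-9719 + 17872)*(-24938 + 9625) = 8153*(-15313) = -124846889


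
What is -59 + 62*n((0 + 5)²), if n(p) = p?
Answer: 1491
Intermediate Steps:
-59 + 62*n((0 + 5)²) = -59 + 62*(0 + 5)² = -59 + 62*5² = -59 + 62*25 = -59 + 1550 = 1491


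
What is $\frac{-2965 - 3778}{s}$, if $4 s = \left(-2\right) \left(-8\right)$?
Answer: $- \frac{6743}{4} \approx -1685.8$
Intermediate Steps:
$s = 4$ ($s = \frac{\left(-2\right) \left(-8\right)}{4} = \frac{1}{4} \cdot 16 = 4$)
$\frac{-2965 - 3778}{s} = \frac{-2965 - 3778}{4} = \frac{1}{4} \left(-6743\right) = - \frac{6743}{4}$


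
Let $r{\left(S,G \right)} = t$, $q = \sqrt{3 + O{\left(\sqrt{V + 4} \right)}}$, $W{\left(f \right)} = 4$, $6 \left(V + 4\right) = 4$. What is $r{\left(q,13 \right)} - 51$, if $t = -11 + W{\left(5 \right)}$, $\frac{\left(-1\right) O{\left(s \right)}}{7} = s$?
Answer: $-58$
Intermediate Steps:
$V = - \frac{10}{3}$ ($V = -4 + \frac{1}{6} \cdot 4 = -4 + \frac{2}{3} = - \frac{10}{3} \approx -3.3333$)
$O{\left(s \right)} = - 7 s$
$q = \sqrt{3 - \frac{7 \sqrt{6}}{3}}$ ($q = \sqrt{3 - 7 \sqrt{- \frac{10}{3} + 4}} = \sqrt{3 - 7 \sqrt{\frac{2}{3}}} = \sqrt{3 - 7 \frac{\sqrt{6}}{3}} = \sqrt{3 - \frac{7 \sqrt{6}}{3}} \approx 1.6479 i$)
$t = -7$ ($t = -11 + 4 = -7$)
$r{\left(S,G \right)} = -7$
$r{\left(q,13 \right)} - 51 = -7 - 51 = -58$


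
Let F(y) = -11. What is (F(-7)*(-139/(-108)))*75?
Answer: -38225/36 ≈ -1061.8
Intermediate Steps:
(F(-7)*(-139/(-108)))*75 = -(-1529)/(-108)*75 = -(-1529)*(-1)/108*75 = -11*139/108*75 = -1529/108*75 = -38225/36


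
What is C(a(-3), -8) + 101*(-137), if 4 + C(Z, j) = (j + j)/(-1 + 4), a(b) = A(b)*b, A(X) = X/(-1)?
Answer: -41539/3 ≈ -13846.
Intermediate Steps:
A(X) = -X (A(X) = X*(-1) = -X)
a(b) = -b**2 (a(b) = (-b)*b = -b**2)
C(Z, j) = -4 + 2*j/3 (C(Z, j) = -4 + (j + j)/(-1 + 4) = -4 + (2*j)/3 = -4 + (2*j)*(1/3) = -4 + 2*j/3)
C(a(-3), -8) + 101*(-137) = (-4 + (2/3)*(-8)) + 101*(-137) = (-4 - 16/3) - 13837 = -28/3 - 13837 = -41539/3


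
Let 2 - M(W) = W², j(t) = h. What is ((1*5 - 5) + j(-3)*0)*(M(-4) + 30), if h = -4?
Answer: 0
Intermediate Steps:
j(t) = -4
M(W) = 2 - W²
((1*5 - 5) + j(-3)*0)*(M(-4) + 30) = ((1*5 - 5) - 4*0)*((2 - 1*(-4)²) + 30) = ((5 - 5) + 0)*((2 - 1*16) + 30) = (0 + 0)*((2 - 16) + 30) = 0*(-14 + 30) = 0*16 = 0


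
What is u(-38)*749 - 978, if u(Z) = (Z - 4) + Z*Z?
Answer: 1049120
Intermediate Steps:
u(Z) = -4 + Z + Z² (u(Z) = (-4 + Z) + Z² = -4 + Z + Z²)
u(-38)*749 - 978 = (-4 - 38 + (-38)²)*749 - 978 = (-4 - 38 + 1444)*749 - 978 = 1402*749 - 978 = 1050098 - 978 = 1049120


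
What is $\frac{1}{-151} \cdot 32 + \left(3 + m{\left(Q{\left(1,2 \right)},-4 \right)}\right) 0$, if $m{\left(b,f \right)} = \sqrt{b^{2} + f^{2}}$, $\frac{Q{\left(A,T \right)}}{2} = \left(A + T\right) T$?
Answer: $- \frac{32}{151} \approx -0.21192$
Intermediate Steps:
$Q{\left(A,T \right)} = 2 T \left(A + T\right)$ ($Q{\left(A,T \right)} = 2 \left(A + T\right) T = 2 T \left(A + T\right)$)
$\frac{1}{-151} \cdot 32 + \left(3 + m{\left(Q{\left(1,2 \right)},-4 \right)}\right) 0 = \frac{1}{-151} \cdot 32 + \left(3 + \sqrt{\left(2 \cdot 2 \left(1 + 2\right)\right)^{2} + \left(-4\right)^{2}}\right) 0 = \left(- \frac{1}{151}\right) 32 + \left(3 + \sqrt{\left(2 \cdot 2 \cdot 3\right)^{2} + 16}\right) 0 = - \frac{32}{151} + \left(3 + \sqrt{12^{2} + 16}\right) 0 = - \frac{32}{151} + \left(3 + \sqrt{144 + 16}\right) 0 = - \frac{32}{151} + \left(3 + \sqrt{160}\right) 0 = - \frac{32}{151} + \left(3 + 4 \sqrt{10}\right) 0 = - \frac{32}{151} + 0 = - \frac{32}{151}$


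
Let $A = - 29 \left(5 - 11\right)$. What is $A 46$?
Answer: $8004$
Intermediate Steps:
$A = 174$ ($A = \left(-29\right) \left(-6\right) = 174$)
$A 46 = 174 \cdot 46 = 8004$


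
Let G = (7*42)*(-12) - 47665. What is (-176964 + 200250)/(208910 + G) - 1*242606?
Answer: -38263067216/157717 ≈ -2.4261e+5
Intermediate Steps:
G = -51193 (G = 294*(-12) - 47665 = -3528 - 47665 = -51193)
(-176964 + 200250)/(208910 + G) - 1*242606 = (-176964 + 200250)/(208910 - 51193) - 1*242606 = 23286/157717 - 242606 = -38263067216/157717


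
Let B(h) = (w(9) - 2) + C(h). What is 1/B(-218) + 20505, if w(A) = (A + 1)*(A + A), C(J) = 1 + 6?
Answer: 3793426/185 ≈ 20505.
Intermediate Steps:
C(J) = 7
w(A) = 2*A*(1 + A) (w(A) = (1 + A)*(2*A) = 2*A*(1 + A))
B(h) = 185 (B(h) = (2*9*(1 + 9) - 2) + 7 = (2*9*10 - 2) + 7 = (180 - 2) + 7 = 178 + 7 = 185)
1/B(-218) + 20505 = 1/185 + 20505 = 3793426/185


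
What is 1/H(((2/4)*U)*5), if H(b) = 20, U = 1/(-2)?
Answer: 1/20 ≈ 0.050000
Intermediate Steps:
U = -½ ≈ -0.50000
1/H(((2/4)*U)*5) = 1/20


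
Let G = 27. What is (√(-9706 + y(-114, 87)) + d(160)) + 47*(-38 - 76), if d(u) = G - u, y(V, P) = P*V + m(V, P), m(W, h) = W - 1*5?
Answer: -5491 + I*√19743 ≈ -5491.0 + 140.51*I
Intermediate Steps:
m(W, h) = -5 + W (m(W, h) = W - 5 = -5 + W)
y(V, P) = -5 + V + P*V (y(V, P) = P*V + (-5 + V) = -5 + V + P*V)
d(u) = 27 - u
(√(-9706 + y(-114, 87)) + d(160)) + 47*(-38 - 76) = (√(-9706 + (-5 - 114 + 87*(-114))) + (27 - 1*160)) + 47*(-38 - 76) = (√(-9706 + (-5 - 114 - 9918)) + (27 - 160)) + 47*(-114) = (√(-9706 - 10037) - 133) - 5358 = (√(-19743) - 133) - 5358 = (I*√19743 - 133) - 5358 = (-133 + I*√19743) - 5358 = -5491 + I*√19743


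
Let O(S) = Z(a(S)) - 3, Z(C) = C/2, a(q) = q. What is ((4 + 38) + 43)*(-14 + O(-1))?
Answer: -2975/2 ≈ -1487.5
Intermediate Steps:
Z(C) = C/2 (Z(C) = C*(½) = C/2)
O(S) = -3 + S/2 (O(S) = S/2 - 3 = -3 + S/2)
((4 + 38) + 43)*(-14 + O(-1)) = ((4 + 38) + 43)*(-14 + (-3 + (½)*(-1))) = (42 + 43)*(-14 + (-3 - ½)) = 85*(-14 - 7/2) = 85*(-35/2) = -2975/2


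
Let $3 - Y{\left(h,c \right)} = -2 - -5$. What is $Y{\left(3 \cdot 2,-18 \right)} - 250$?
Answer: $-250$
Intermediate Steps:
$Y{\left(h,c \right)} = 0$ ($Y{\left(h,c \right)} = 3 - \left(-2 - -5\right) = 3 - \left(-2 + 5\right) = 3 - 3 = 0$)
$Y{\left(3 \cdot 2,-18 \right)} - 250 = 0 - 250 = -250$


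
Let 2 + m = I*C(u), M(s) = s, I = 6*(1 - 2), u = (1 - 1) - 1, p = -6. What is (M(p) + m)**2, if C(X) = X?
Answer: 4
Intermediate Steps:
u = -1 (u = 0 - 1 = -1)
I = -6 (I = 6*(-1) = -6)
m = 4 (m = -2 - 6*(-1) = -2 + 6 = 4)
(M(p) + m)**2 = (-6 + 4)**2 = (-2)**2 = 4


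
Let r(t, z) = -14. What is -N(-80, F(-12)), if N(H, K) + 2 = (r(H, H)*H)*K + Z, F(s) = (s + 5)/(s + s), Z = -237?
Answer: -263/3 ≈ -87.667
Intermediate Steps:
F(s) = (5 + s)/(2*s) (F(s) = (5 + s)/((2*s)) = (5 + s)*(1/(2*s)) = (5 + s)/(2*s))
N(H, K) = -239 - 14*H*K (N(H, K) = -2 + ((-14*H)*K - 237) = -2 + (-14*H*K - 237) = -2 + (-237 - 14*H*K) = -239 - 14*H*K)
-N(-80, F(-12)) = -(-239 - 14*(-80)*(½)*(5 - 12)/(-12)) = -(-239 - 14*(-80)*(½)*(-1/12)*(-7)) = -(-239 - 14*(-80)*7/24) = -(-239 + 980/3) = -1*263/3 = -263/3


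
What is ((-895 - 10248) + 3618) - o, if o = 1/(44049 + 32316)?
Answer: -574646626/76365 ≈ -7525.0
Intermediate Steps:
o = 1/76365 ≈ 1.3095e-5
((-895 - 10248) + 3618) - o = ((-895 - 10248) + 3618) - 1*1/76365 = (-11143 + 3618) - 1/76365 = -7525 - 1/76365 = -574646626/76365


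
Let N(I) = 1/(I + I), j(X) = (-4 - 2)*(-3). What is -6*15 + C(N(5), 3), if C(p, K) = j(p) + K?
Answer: -69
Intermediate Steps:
j(X) = 18 (j(X) = -6*(-3) = 18)
N(I) = 1/(2*I)
C(p, K) = 18 + K
-6*15 + C(N(5), 3) = -6*15 + (18 + 3) = -90 + 21 = -69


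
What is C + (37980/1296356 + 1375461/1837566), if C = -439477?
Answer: -3231153580963879/7352283054 ≈ -4.3948e+5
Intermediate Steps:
C + (37980/1296356 + 1375461/1837566) = -439477 + (37980/1296356 + 1375461/1837566) = -439477 + (37980*(1/1296356) + 1375461*(1/1837566)) = -439477 + (9495/324089 + 16981/22686) = -439477 + 5718758879/7352283054 = -3231153580963879/7352283054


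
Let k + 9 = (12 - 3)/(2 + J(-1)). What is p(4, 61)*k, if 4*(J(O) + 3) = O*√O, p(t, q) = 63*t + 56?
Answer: -91476/17 + 11088*I/17 ≈ -5380.9 + 652.24*I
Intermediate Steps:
p(t, q) = 56 + 63*t
J(O) = -3 + O^(3/2)/4 (J(O) = -3 + (O*√O)/4 = -3 + O^(3/2)/4)
k = -9 + 144*(-1 + I/4)/17 (k = -9 + (12 - 3)/(2 + (-3 + (-1)^(3/2)/4)) = -9 + 9/(2 + (-3 + (-I)/4)) = -9 + 9/(2 + (-3 - I/4)) = -9 + 9/(-1 - I/4) = -9 + 9*(16*(-1 + I/4)/17) = -9 + 144*(-1 + I/4)/17 ≈ -17.471 + 2.1176*I)
p(4, 61)*k = (56 + 63*4)*(-297/17 + 36*I/17) = (56 + 252)*(-297/17 + 36*I/17) = 308*(-297/17 + 36*I/17) = -91476/17 + 11088*I/17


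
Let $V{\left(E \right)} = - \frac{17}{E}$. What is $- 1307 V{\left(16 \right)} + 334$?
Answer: $\frac{27563}{16} \approx 1722.7$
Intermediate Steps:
$- 1307 V{\left(16 \right)} + 334 = - 1307 \left(- \frac{17}{16}\right) + 334 = - 1307 \left(\left(-17\right) \frac{1}{16}\right) + 334 = \left(-1307\right) \left(- \frac{17}{16}\right) + 334 = \frac{22219}{16} + 334 = \frac{27563}{16}$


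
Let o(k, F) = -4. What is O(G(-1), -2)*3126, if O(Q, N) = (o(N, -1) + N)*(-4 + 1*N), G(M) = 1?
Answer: 112536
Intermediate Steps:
O(Q, N) = (-4 + N)² (O(Q, N) = (-4 + N)*(-4 + 1*N) = (-4 + N)*(-4 + N) = (-4 + N)²)
O(G(-1), -2)*3126 = (16 + (-2)² - 8*(-2))*3126 = (16 + 4 + 16)*3126 = 36*3126 = 112536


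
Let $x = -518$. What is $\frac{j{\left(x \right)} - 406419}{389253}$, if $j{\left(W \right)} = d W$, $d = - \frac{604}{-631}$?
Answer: $- \frac{256763261}{245618643} \approx -1.0454$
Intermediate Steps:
$d = \frac{604}{631}$ ($d = \left(-604\right) \left(- \frac{1}{631}\right) = \frac{604}{631} \approx 0.95721$)
$j{\left(W \right)} = \frac{604 W}{631}$
$\frac{j{\left(x \right)} - 406419}{389253} = \frac{\frac{604}{631} \left(-518\right) - 406419}{389253} = \left(- \frac{312872}{631} - 406419\right) \frac{1}{389253} = \left(- \frac{256763261}{631}\right) \frac{1}{389253} = - \frac{256763261}{245618643}$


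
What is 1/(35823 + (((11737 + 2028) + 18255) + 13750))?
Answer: 1/81593 ≈ 1.2256e-5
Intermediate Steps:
1/(35823 + (((11737 + 2028) + 18255) + 13750)) = 1/(35823 + ((13765 + 18255) + 13750)) = 1/(35823 + (32020 + 13750)) = 1/(35823 + 45770) = 1/81593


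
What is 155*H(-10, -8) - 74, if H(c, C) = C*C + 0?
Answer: 9846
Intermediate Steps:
H(c, C) = C² (H(c, C) = C² + 0 = C²)
155*H(-10, -8) - 74 = 155*(-8)² - 74 = 155*64 - 74 = 9920 - 74 = 9846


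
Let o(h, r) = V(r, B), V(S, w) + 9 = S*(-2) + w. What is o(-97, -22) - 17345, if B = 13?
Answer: -17297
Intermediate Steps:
V(S, w) = -9 + w - 2*S (V(S, w) = -9 + (S*(-2) + w) = -9 + (-2*S + w) = -9 + (w - 2*S) = -9 + w - 2*S)
o(h, r) = 4 - 2*r (o(h, r) = -9 + 13 - 2*r = 4 - 2*r)
o(-97, -22) - 17345 = (4 - 2*(-22)) - 17345 = (4 + 44) - 17345 = 48 - 17345 = -17297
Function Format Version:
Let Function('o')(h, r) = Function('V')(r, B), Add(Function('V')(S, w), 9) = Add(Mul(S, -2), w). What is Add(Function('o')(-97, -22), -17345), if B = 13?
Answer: -17297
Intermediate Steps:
Function('V')(S, w) = Add(-9, w, Mul(-2, S)) (Function('V')(S, w) = Add(-9, Add(Mul(S, -2), w)) = Add(-9, Add(Mul(-2, S), w)) = Add(-9, Add(w, Mul(-2, S))) = Add(-9, w, Mul(-2, S)))
Function('o')(h, r) = Add(4, Mul(-2, r)) (Function('o')(h, r) = Add(-9, 13, Mul(-2, r)) = Add(4, Mul(-2, r)))
Add(Function('o')(-97, -22), -17345) = Add(Add(4, Mul(-2, -22)), -17345) = Add(Add(4, 44), -17345) = Add(48, -17345) = -17297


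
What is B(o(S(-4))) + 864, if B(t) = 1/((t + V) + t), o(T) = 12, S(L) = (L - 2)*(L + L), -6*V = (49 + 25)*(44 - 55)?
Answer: 413859/479 ≈ 864.01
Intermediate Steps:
V = 407/3 (V = -(49 + 25)*(44 - 55)/6 = -37*(-11)/3 = -⅙*(-814) = 407/3 ≈ 135.67)
S(L) = 2*L*(-2 + L) (S(L) = (-2 + L)*(2*L) = 2*L*(-2 + L))
B(t) = 1/(407/3 + 2*t) (B(t) = 1/((t + 407/3) + t) = 1/((407/3 + t) + t) = 1/(407/3 + 2*t))
B(o(S(-4))) + 864 = 3/(407 + 6*12) + 864 = 3/(407 + 72) + 864 = 3/479 + 864 = 413859/479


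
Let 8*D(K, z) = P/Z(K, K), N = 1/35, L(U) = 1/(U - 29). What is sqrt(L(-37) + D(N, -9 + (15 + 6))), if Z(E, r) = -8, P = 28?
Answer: I*sqrt(7887)/132 ≈ 0.67279*I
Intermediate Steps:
L(U) = 1/(-29 + U)
N = 1/35 (N = 1*(1/35) = 1/35 ≈ 0.028571)
D(K, z) = -7/16 (D(K, z) = (28/(-8))/8 = (28*(-1/8))/8 = (1/8)*(-7/2) = -7/16)
sqrt(L(-37) + D(N, -9 + (15 + 6))) = sqrt(1/(-29 - 37) - 7/16) = sqrt(1/(-66) - 7/16) = sqrt(-1/66 - 7/16) = sqrt(-239/528) = I*sqrt(7887)/132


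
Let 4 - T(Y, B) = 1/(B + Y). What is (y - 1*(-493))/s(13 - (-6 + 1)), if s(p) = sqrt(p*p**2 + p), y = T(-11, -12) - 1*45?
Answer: 10397*sqrt(26)/8970 ≈ 5.9102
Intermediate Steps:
T(Y, B) = 4 - 1/(B + Y)
y = -942/23 (y = (-1 + 4*(-12) + 4*(-11))/(-12 - 11) - 1*45 = (-1 - 48 - 44)/(-23) - 45 = -1/23*(-93) - 45 = 93/23 - 45 = -942/23 ≈ -40.957)
s(p) = sqrt(p + p**3) (s(p) = sqrt(p**3 + p) = sqrt(p + p**3))
(y - 1*(-493))/s(13 - (-6 + 1)) = (-942/23 - 1*(-493))/(sqrt((13 - (-6 + 1)) + (13 - (-6 + 1))**3)) = (-942/23 + 493)/(sqrt((13 - 1*(-5)) + (13 - 1*(-5))**3)) = 10397/(23*(sqrt((13 + 5) + (13 + 5)**3))) = 10397/(23*(sqrt(18 + 18**3))) = 10397/(23*(sqrt(18 + 5832))) = 10397/(23*(sqrt(5850))) = 10397/(23*((15*sqrt(26)))) = 10397*(sqrt(26)/390)/23 = 10397*sqrt(26)/8970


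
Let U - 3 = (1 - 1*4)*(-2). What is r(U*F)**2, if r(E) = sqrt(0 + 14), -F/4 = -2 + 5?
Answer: 14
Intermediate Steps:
U = 9 (U = 3 + (1 - 1*4)*(-2) = 3 + (1 - 4)*(-2) = 3 - 3*(-2) = 3 + 6 = 9)
F = -12 (F = -4*(-2 + 5) = -4*3 = -12)
r(E) = sqrt(14)
r(U*F)**2 = (sqrt(14))**2 = 14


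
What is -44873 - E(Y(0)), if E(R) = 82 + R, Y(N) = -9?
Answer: -44946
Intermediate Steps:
-44873 - E(Y(0)) = -44873 - (82 - 9) = -44873 - 1*73 = -44873 - 73 = -44946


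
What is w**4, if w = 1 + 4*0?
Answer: 1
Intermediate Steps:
w = 1 (w = 1 + 0 = 1)
w**4 = 1**4 = 1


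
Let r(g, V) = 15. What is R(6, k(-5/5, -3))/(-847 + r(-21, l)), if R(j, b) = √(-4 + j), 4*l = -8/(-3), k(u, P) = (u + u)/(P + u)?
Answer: -√2/832 ≈ -0.0016998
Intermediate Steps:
k(u, P) = 2*u/(P + u) (k(u, P) = (2*u)/(P + u) = 2*u/(P + u))
l = ⅔ (l = (-8/(-3))/4 = (-8*(-⅓))/4 = (¼)*(8/3) = ⅔ ≈ 0.66667)
R(6, k(-5/5, -3))/(-847 + r(-21, l)) = √(-4 + 6)/(-847 + 15) = √2/(-832) = √2*(-1/832) = -√2/832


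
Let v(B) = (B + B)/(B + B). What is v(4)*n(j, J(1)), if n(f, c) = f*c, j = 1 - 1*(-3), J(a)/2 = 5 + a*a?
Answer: 48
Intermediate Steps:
J(a) = 10 + 2*a² (J(a) = 2*(5 + a*a) = 2*(5 + a²) = 10 + 2*a²)
j = 4 (j = 1 + 3 = 4)
v(B) = 1 (v(B) = (2*B)/((2*B)) = (2*B)*(1/(2*B)) = 1)
n(f, c) = c*f
v(4)*n(j, J(1)) = 1*((10 + 2*1²)*4) = 1*((10 + 2*1)*4) = 1*((10 + 2)*4) = 1*(12*4) = 1*48 = 48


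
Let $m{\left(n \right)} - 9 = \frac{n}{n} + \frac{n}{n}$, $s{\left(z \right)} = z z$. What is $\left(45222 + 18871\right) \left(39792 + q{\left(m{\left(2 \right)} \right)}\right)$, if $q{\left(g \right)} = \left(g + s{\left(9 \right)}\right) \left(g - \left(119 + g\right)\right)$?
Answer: $1848698492$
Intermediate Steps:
$s{\left(z \right)} = z^{2}$
$m{\left(n \right)} = 11$ ($m{\left(n \right)} = 9 + \left(\frac{n}{n} + \frac{n}{n}\right) = 9 + \left(1 + 1\right) = 9 + 2 = 11$)
$q{\left(g \right)} = -9639 - 119 g$ ($q{\left(g \right)} = \left(g + 9^{2}\right) \left(g - \left(119 + g\right)\right) = \left(g + 81\right) \left(-119\right) = \left(81 + g\right) \left(-119\right) = -9639 - 119 g$)
$\left(45222 + 18871\right) \left(39792 + q{\left(m{\left(2 \right)} \right)}\right) = \left(45222 + 18871\right) \left(39792 - 10948\right) = 64093 \left(39792 - 10948\right) = 64093 \cdot 28844 = 1848698492$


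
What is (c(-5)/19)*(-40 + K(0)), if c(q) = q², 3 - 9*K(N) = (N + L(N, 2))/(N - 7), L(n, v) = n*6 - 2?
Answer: -62525/1197 ≈ -52.235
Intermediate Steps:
L(n, v) = -2 + 6*n (L(n, v) = 6*n - 2 = -2 + 6*n)
K(N) = ⅓ - (-2 + 7*N)/(9*(-7 + N)) (K(N) = ⅓ - (N + (-2 + 6*N))/(9*(N - 7)) = ⅓ - (-2 + 7*N)/(9*(-7 + N)))
(c(-5)/19)*(-40 + K(0)) = ((-5)²/19)*(-40 + (-19 - 4*0)/(9*(-7 + 0))) = (25*(1/19))*(-40 + (⅑)*(-19 + 0)/(-7)) = 25*(-40 + (⅑)*(-⅐)*(-19))/19 = 25*(-40 + 19/63)/19 = (25/19)*(-2501/63) = -62525/1197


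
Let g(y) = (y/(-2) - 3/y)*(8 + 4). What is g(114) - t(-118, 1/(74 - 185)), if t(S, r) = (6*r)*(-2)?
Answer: -481150/703 ≈ -684.42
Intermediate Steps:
t(S, r) = -12*r
g(y) = -36/y - 6*y (g(y) = (y*(-½) - 3/y)*12 = (-y/2 - 3/y)*12 = (-3/y - y/2)*12 = -36/y - 6*y)
g(114) - t(-118, 1/(74 - 185)) = (-36/114 - 6*114) - (-12)/(74 - 185) = (-36*1/114 - 684) - (-12)/(-111) = (-6/19 - 684) - (-12)*(-1)/111 = -13002/19 - 1*4/37 = -13002/19 - 4/37 = -481150/703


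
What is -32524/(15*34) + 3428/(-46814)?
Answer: -381081704/5968785 ≈ -63.846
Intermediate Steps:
-32524/(15*34) + 3428/(-46814) = -32524/510 + 3428*(-1/46814) = -32524*1/510 - 1714/23407 = -16262/255 - 1714/23407 = -381081704/5968785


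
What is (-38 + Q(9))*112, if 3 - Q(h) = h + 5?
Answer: -5488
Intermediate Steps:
Q(h) = -2 - h (Q(h) = 3 - (h + 5) = 3 - (5 + h) = 3 + (-5 - h) = -2 - h)
(-38 + Q(9))*112 = (-38 + (-2 - 1*9))*112 = (-38 + (-2 - 9))*112 = (-38 - 11)*112 = -49*112 = -5488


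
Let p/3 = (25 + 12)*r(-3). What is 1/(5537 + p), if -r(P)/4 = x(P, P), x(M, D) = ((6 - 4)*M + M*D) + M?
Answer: 1/5537 ≈ 0.00018060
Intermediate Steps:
x(M, D) = 3*M + D*M (x(M, D) = (2*M + D*M) + M = 3*M + D*M)
r(P) = -4*P*(3 + P)
p = 0 (p = 3*((25 + 12)*(-4*(-3)*(3 - 3))) = 3*(37*(-4*(-3)*0)) = 3*(37*0) = 3*0 = 0)
1/(5537 + p) = 1/(5537 + 0) = 1/5537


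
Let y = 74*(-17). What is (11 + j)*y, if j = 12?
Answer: -28934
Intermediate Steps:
y = -1258
(11 + j)*y = (11 + 12)*(-1258) = 23*(-1258) = -28934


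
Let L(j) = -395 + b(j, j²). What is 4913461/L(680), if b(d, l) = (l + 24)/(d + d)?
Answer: -835288370/9347 ≈ -89364.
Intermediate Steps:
b(d, l) = (24 + l)/(2*d) (b(d, l) = (24 + l)/((2*d)) = (24 + l)*(1/(2*d)) = (24 + l)/(2*d))
L(j) = -395 + (24 + j²)/(2*j)
4913461/L(680) = 4913461/(-395 + (½)*680 + 12/680) = 4913461/(-395 + 340 + 12*(1/680)) = 4913461/(-395 + 340 + 3/170) = 4913461/(-9347/170) = 4913461*(-170/9347) = -835288370/9347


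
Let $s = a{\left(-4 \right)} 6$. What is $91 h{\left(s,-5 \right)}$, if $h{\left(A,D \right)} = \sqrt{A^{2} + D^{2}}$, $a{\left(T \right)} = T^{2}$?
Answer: $91 \sqrt{9241} \approx 8747.8$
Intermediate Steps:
$s = 96$ ($s = \left(-4\right)^{2} \cdot 6 = 16 \cdot 6 = 96$)
$91 h{\left(s,-5 \right)} = 91 \sqrt{96^{2} + \left(-5\right)^{2}} = 91 \sqrt{9216 + 25} = 91 \sqrt{9241}$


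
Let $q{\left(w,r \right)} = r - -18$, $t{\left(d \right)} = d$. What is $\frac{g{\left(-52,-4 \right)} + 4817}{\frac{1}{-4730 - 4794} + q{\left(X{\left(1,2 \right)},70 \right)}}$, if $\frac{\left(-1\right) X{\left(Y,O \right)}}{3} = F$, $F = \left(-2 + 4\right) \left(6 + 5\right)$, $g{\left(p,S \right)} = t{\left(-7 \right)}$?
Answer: $\frac{45810440}{838111} \approx 54.659$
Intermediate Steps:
$g{\left(p,S \right)} = -7$
$F = 22$ ($F = 2 \cdot 11 = 22$)
$X{\left(Y,O \right)} = -66$ ($X{\left(Y,O \right)} = \left(-3\right) 22 = -66$)
$q{\left(w,r \right)} = 18 + r$ ($q{\left(w,r \right)} = r + 18 = 18 + r$)
$\frac{g{\left(-52,-4 \right)} + 4817}{\frac{1}{-4730 - 4794} + q{\left(X{\left(1,2 \right)},70 \right)}} = \frac{-7 + 4817}{\frac{1}{-4730 - 4794} + \left(18 + 70\right)} = \frac{4810}{\frac{1}{-9524} + 88} = \frac{4810}{- \frac{1}{9524} + 88} = \frac{4810}{\frac{838111}{9524}} = 4810 \cdot \frac{9524}{838111} = \frac{45810440}{838111}$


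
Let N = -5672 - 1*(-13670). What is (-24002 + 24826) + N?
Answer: 8822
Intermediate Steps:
N = 7998 (N = -5672 + 13670 = 7998)
(-24002 + 24826) + N = (-24002 + 24826) + 7998 = 824 + 7998 = 8822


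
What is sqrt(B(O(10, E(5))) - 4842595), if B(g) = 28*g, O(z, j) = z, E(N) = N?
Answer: 3*I*sqrt(538035) ≈ 2200.5*I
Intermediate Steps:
sqrt(B(O(10, E(5))) - 4842595) = sqrt(28*10 - 4842595) = sqrt(280 - 4842595) = sqrt(-4842315) = 3*I*sqrt(538035)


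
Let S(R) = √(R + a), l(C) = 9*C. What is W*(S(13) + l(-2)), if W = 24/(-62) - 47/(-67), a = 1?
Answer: -11754/2077 + 653*√14/2077 ≈ -4.4828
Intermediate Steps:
W = 653/2077 (W = 24*(-1/62) - 47*(-1/67) = -12/31 + 47/67 = 653/2077 ≈ 0.31440)
S(R) = √(1 + R) (S(R) = √(R + 1) = √(1 + R))
W*(S(13) + l(-2)) = 653*(√(1 + 13) + 9*(-2))/2077 = 653*(√14 - 18)/2077 = 653*(-18 + √14)/2077 = -11754/2077 + 653*√14/2077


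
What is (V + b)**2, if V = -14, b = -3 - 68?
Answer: 7225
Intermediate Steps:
b = -71
(V + b)**2 = (-14 - 71)**2 = (-85)**2 = 7225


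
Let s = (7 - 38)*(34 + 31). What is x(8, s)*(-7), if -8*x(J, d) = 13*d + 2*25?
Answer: -183015/8 ≈ -22877.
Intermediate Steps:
s = -2015 (s = -31*65 = -2015)
x(J, d) = -25/4 - 13*d/8 (x(J, d) = -(13*d + 2*25)/8 = -(13*d + 50)/8 = -(50 + 13*d)/8 = -25/4 - 13*d/8)
x(8, s)*(-7) = (-25/4 - 13/8*(-2015))*(-7) = (-25/4 + 26195/8)*(-7) = (26145/8)*(-7) = -183015/8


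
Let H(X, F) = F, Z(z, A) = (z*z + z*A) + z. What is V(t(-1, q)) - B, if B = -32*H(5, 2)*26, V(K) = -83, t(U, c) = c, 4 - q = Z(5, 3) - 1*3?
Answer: 1581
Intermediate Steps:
Z(z, A) = z + z² + A*z (Z(z, A) = (z² + A*z) + z = z + z² + A*z)
q = -38 (q = 4 - (5*(1 + 3 + 5) - 1*3) = 4 - (5*9 - 3) = 4 - (45 - 3) = 4 - 1*42 = 4 - 42 = -38)
B = -1664 (B = -32*2*26 = -64*26 = -1664)
V(t(-1, q)) - B = -83 - 1*(-1664) = -83 + 1664 = 1581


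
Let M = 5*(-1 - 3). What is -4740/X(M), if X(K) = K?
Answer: 237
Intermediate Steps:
M = -20 (M = 5*(-4) = -20)
-4740/X(M) = -4740/(-20) = -4740*(-1/20) = 237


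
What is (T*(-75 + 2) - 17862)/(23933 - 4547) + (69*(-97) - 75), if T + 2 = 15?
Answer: -131223259/19386 ≈ -6769.0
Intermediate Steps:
T = 13 (T = -2 + 15 = 13)
(T*(-75 + 2) - 17862)/(23933 - 4547) + (69*(-97) - 75) = (13*(-75 + 2) - 17862)/(23933 - 4547) + (69*(-97) - 75) = (13*(-73) - 17862)/19386 + (-6693 - 75) = (-949 - 17862)*(1/19386) - 6768 = -18811*1/19386 - 6768 = -18811/19386 - 6768 = -131223259/19386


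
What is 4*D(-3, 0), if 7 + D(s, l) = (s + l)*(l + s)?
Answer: 8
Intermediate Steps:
D(s, l) = -7 + (l + s)**2 (D(s, l) = -7 + (s + l)*(l + s) = -7 + (l + s)*(l + s) = -7 + (l + s)**2)
4*D(-3, 0) = 4*(-7 + (0 - 3)**2) = 4*(-7 + (-3)**2) = 4*(-7 + 9) = 4*2 = 8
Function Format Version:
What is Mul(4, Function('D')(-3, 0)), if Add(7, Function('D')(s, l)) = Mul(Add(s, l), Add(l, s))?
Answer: 8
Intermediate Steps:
Function('D')(s, l) = Add(-7, Pow(Add(l, s), 2)) (Function('D')(s, l) = Add(-7, Mul(Add(s, l), Add(l, s))) = Add(-7, Mul(Add(l, s), Add(l, s))) = Add(-7, Pow(Add(l, s), 2)))
Mul(4, Function('D')(-3, 0)) = Mul(4, Add(-7, Pow(Add(0, -3), 2))) = Mul(4, Add(-7, Pow(-3, 2))) = Mul(4, Add(-7, 9)) = Mul(4, 2) = 8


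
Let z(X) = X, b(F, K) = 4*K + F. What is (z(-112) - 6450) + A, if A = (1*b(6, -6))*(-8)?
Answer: -6418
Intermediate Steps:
b(F, K) = F + 4*K
A = 144 (A = (1*(6 + 4*(-6)))*(-8) = (1*(6 - 24))*(-8) = (1*(-18))*(-8) = -18*(-8) = 144)
(z(-112) - 6450) + A = (-112 - 6450) + 144 = -6562 + 144 = -6418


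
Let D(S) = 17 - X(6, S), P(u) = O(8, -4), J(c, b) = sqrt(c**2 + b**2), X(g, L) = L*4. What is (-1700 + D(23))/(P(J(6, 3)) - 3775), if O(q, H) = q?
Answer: 1775/3767 ≈ 0.47120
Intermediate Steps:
X(g, L) = 4*L
J(c, b) = sqrt(b**2 + c**2)
P(u) = 8
D(S) = 17 - 4*S
(-1700 + D(23))/(P(J(6, 3)) - 3775) = (-1700 + (17 - 4*23))/(8 - 3775) = (-1700 + (17 - 92))/(-3767) = (-1700 - 75)*(-1/3767) = -1775*(-1/3767) = 1775/3767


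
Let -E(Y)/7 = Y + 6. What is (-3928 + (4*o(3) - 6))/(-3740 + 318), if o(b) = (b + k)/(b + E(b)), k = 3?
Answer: 9836/8555 ≈ 1.1497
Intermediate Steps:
E(Y) = -42 - 7*Y (E(Y) = -7*(Y + 6) = -7*(6 + Y) = -42 - 7*Y)
o(b) = (3 + b)/(-42 - 6*b) (o(b) = (b + 3)/(b + (-42 - 7*b)) = (3 + b)/(-42 - 6*b))
(-3928 + (4*o(3) - 6))/(-3740 + 318) = (-3928 + (4*((-3 - 1*3)/(6*(7 + 3))) - 6))/(-3740 + 318) = (-3928 + (4*((⅙)*(-3 - 3)/10) - 6))/(-3422) = (-3928 + (4*((⅙)*(⅒)*(-6)) - 6))*(-1/3422) = (-3928 + (4*(-⅒) - 6))*(-1/3422) = (-3928 + (-⅖ - 6))*(-1/3422) = (-3928 - 32/5)*(-1/3422) = -19672/5*(-1/3422) = 9836/8555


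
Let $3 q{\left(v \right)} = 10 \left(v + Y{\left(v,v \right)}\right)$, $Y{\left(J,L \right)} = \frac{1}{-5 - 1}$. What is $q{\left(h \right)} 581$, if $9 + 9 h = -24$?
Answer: $- \frac{66815}{9} \approx -7423.9$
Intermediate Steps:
$h = - \frac{11}{3}$ ($h = -1 + \frac{1}{9} \left(-24\right) = -1 - \frac{8}{3} = - \frac{11}{3} \approx -3.6667$)
$Y{\left(J,L \right)} = - \frac{1}{6}$ ($Y{\left(J,L \right)} = \frac{1}{-6} = - \frac{1}{6}$)
$q{\left(v \right)} = - \frac{5}{9} + \frac{10 v}{3}$ ($q{\left(v \right)} = \frac{10 \left(v - \frac{1}{6}\right)}{3} = \frac{10 \left(- \frac{1}{6} + v\right)}{3} = \frac{- \frac{5}{3} + 10 v}{3} = - \frac{5}{9} + \frac{10 v}{3}$)
$q{\left(h \right)} 581 = \left(- \frac{5}{9} + \frac{10}{3} \left(- \frac{11}{3}\right)\right) 581 = \left(- \frac{5}{9} - \frac{110}{9}\right) 581 = \left(- \frac{115}{9}\right) 581 = - \frac{66815}{9}$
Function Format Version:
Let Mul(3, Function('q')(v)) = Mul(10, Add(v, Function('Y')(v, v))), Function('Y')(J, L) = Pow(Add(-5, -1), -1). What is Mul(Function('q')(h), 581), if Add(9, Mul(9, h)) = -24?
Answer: Rational(-66815, 9) ≈ -7423.9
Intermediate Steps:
h = Rational(-11, 3) (h = Add(-1, Mul(Rational(1, 9), -24)) = Add(-1, Rational(-8, 3)) = Rational(-11, 3) ≈ -3.6667)
Function('Y')(J, L) = Rational(-1, 6) (Function('Y')(J, L) = Pow(-6, -1) = Rational(-1, 6))
Function('q')(v) = Add(Rational(-5, 9), Mul(Rational(10, 3), v)) (Function('q')(v) = Mul(Rational(1, 3), Mul(10, Add(v, Rational(-1, 6)))) = Mul(Rational(1, 3), Mul(10, Add(Rational(-1, 6), v))) = Mul(Rational(1, 3), Add(Rational(-5, 3), Mul(10, v))) = Add(Rational(-5, 9), Mul(Rational(10, 3), v)))
Mul(Function('q')(h), 581) = Mul(Add(Rational(-5, 9), Mul(Rational(10, 3), Rational(-11, 3))), 581) = Mul(Add(Rational(-5, 9), Rational(-110, 9)), 581) = Mul(Rational(-115, 9), 581) = Rational(-66815, 9)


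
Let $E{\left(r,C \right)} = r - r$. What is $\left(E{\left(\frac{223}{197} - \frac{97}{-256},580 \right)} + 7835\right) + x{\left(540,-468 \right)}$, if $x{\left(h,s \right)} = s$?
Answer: $7367$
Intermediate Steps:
$E{\left(r,C \right)} = 0$
$\left(E{\left(\frac{223}{197} - \frac{97}{-256},580 \right)} + 7835\right) + x{\left(540,-468 \right)} = \left(0 + 7835\right) - 468 = 7835 - 468 = 7367$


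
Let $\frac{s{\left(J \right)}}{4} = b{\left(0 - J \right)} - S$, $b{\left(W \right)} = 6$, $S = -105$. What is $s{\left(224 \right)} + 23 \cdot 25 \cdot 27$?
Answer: $15969$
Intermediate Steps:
$s{\left(J \right)} = 444$ ($s{\left(J \right)} = 4 \left(6 - -105\right) = 4 \left(6 + 105\right) = 4 \cdot 111 = 444$)
$s{\left(224 \right)} + 23 \cdot 25 \cdot 27 = 444 + 23 \cdot 25 \cdot 27 = 444 + 575 \cdot 27 = 444 + 15525 = 15969$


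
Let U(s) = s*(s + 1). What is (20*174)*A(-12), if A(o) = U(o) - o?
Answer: 501120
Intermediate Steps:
U(s) = s*(1 + s)
A(o) = -o + o*(1 + o) (A(o) = o*(1 + o) - o = -o + o*(1 + o))
(20*174)*A(-12) = (20*174)*(-12)² = 3480*144 = 501120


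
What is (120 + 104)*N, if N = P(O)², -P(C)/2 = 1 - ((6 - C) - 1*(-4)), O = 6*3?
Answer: 72576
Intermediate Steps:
O = 18
P(C) = 18 - 2*C (P(C) = -2*(1 - ((6 - C) - 1*(-4))) = -2*(1 - ((6 - C) + 4)) = -2*(1 - (10 - C)) = -2*(1 + (-10 + C)) = -2*(-9 + C) = 18 - 2*C)
N = 324 (N = (18 - 2*18)² = (18 - 36)² = (-18)² = 324)
(120 + 104)*N = (120 + 104)*324 = 224*324 = 72576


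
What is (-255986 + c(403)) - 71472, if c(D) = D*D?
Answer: -165049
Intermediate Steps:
c(D) = D²
(-255986 + c(403)) - 71472 = (-255986 + 403²) - 71472 = (-255986 + 162409) - 71472 = -93577 - 71472 = -165049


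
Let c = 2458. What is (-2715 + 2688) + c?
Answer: 2431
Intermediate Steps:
(-2715 + 2688) + c = (-2715 + 2688) + 2458 = -27 + 2458 = 2431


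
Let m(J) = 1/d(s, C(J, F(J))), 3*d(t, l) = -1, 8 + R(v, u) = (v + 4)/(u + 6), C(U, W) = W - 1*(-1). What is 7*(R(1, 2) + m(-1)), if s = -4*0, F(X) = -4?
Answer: -581/8 ≈ -72.625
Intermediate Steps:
C(U, W) = 1 + W (C(U, W) = W + 1 = 1 + W)
R(v, u) = -8 + (4 + v)/(6 + u) (R(v, u) = -8 + (v + 4)/(u + 6) = -8 + (4 + v)/(6 + u))
s = 0
d(t, l) = -1/3 (d(t, l) = (1/3)*(-1) = -1/3)
m(J) = -3 (m(J) = 1/(-1/3) = -3)
7*(R(1, 2) + m(-1)) = 7*((-44 + 1 - 8*2)/(6 + 2) - 3) = 7*((-44 + 1 - 16)/8 - 3) = 7*((1/8)*(-59) - 3) = 7*(-59/8 - 3) = 7*(-83/8) = -581/8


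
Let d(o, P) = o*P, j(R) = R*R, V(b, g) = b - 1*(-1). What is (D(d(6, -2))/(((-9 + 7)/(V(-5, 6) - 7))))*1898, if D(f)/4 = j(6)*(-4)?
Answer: -6012864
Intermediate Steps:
V(b, g) = 1 + b (V(b, g) = b + 1 = 1 + b)
j(R) = R²
d(o, P) = P*o
D(f) = -576 (D(f) = 4*(6²*(-4)) = 4*(36*(-4)) = 4*(-144) = -576)
(D(d(6, -2))/(((-9 + 7)/(V(-5, 6) - 7))))*1898 = -576*((1 - 5) - 7)/(-9 + 7)*1898 = -576/((-2/(-4 - 7)))*1898 = -576/((-2/(-11)))*1898 = -576/((-2*(-1/11)))*1898 = -576/2/11*1898 = -576*11/2*1898 = -3168*1898 = -6012864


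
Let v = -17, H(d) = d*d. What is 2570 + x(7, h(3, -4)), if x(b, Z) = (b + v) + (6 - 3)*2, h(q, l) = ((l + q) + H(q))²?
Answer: 2566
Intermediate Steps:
H(d) = d²
h(q, l) = (l + q + q²)² (h(q, l) = ((l + q) + q²)² = (l + q + q²)²)
x(b, Z) = -11 + b (x(b, Z) = (b - 17) + (6 - 3)*2 = (-17 + b) + 3*2 = (-17 + b) + 6 = -11 + b)
2570 + x(7, h(3, -4)) = 2570 + (-11 + 7) = 2570 - 4 = 2566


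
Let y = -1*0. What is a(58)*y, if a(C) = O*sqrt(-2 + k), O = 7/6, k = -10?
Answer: 0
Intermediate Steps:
O = 7/6 (O = 7*(1/6) = 7/6 ≈ 1.1667)
y = 0
a(C) = 7*I*sqrt(3)/3 (a(C) = 7*sqrt(-2 - 10)/6 = 7*sqrt(-12)/6 = 7*(2*I*sqrt(3))/6 = 7*I*sqrt(3)/3)
a(58)*y = (7*I*sqrt(3)/3)*0 = 0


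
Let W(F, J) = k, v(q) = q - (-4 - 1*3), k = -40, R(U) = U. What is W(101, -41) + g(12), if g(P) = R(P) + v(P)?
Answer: -9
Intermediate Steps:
v(q) = 7 + q (v(q) = q - (-4 - 3) = q - 1*(-7) = q + 7 = 7 + q)
W(F, J) = -40
g(P) = 7 + 2*P (g(P) = P + (7 + P) = 7 + 2*P)
W(101, -41) + g(12) = -40 + (7 + 2*12) = -40 + (7 + 24) = -40 + 31 = -9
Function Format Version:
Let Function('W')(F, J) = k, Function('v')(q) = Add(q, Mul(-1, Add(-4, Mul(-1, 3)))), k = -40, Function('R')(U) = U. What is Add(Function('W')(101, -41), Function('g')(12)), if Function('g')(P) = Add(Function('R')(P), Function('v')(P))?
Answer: -9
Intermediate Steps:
Function('v')(q) = Add(7, q) (Function('v')(q) = Add(q, Mul(-1, Add(-4, -3))) = Add(q, Mul(-1, -7)) = Add(q, 7) = Add(7, q))
Function('W')(F, J) = -40
Function('g')(P) = Add(7, Mul(2, P)) (Function('g')(P) = Add(P, Add(7, P)) = Add(7, Mul(2, P)))
Add(Function('W')(101, -41), Function('g')(12)) = Add(-40, Add(7, Mul(2, 12))) = Add(-40, Add(7, 24)) = Add(-40, 31) = -9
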